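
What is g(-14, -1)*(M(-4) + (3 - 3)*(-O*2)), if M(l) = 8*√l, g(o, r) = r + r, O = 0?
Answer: -32*I ≈ -32.0*I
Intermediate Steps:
g(o, r) = 2*r
g(-14, -1)*(M(-4) + (3 - 3)*(-O*2)) = (2*(-1))*(8*√(-4) + (3 - 3)*(-1*0*2)) = -2*(8*(2*I) + 0*(0*2)) = -2*(16*I + 0*0) = -2*(16*I + 0) = -32*I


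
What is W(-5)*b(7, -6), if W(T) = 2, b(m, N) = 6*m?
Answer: 84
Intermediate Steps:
W(-5)*b(7, -6) = 2*(6*7) = 2*42 = 84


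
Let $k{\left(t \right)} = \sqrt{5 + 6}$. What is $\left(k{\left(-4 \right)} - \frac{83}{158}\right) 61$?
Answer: $- \frac{5063}{158} + 61 \sqrt{11} \approx 170.27$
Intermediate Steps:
$k{\left(t \right)} = \sqrt{11}$
$\left(k{\left(-4 \right)} - \frac{83}{158}\right) 61 = \left(\sqrt{11} - \frac{83}{158}\right) 61 = \left(- \frac{83}{158} + \sqrt{11}\right) 61 = - \frac{5063}{158} + 61 \sqrt{11}$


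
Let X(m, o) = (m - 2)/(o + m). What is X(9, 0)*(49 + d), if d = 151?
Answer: 1400/9 ≈ 155.56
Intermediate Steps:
X(m, o) = (-2 + m)/(m + o)
X(9, 0)*(49 + d) = ((-2 + 9)/(9 + 0))*(49 + 151) = (7/9)*200 = 1400/9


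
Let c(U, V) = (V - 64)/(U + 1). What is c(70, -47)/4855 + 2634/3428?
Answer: 453786231/590824370 ≈ 0.76806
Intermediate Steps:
c(U, V) = (-64 + V)/(1 + U)
c(70, -47)/4855 + 2634/3428 = ((-64 - 47)/(1 + 70))/4855 + 2634/3428 = (-111/71)*(1/4855) + 2634*(1/3428) = ((1/71)*(-111))*(1/4855) + 1317/1714 = -111/71*1/4855 + 1317/1714 = -111/344705 + 1317/1714 = 453786231/590824370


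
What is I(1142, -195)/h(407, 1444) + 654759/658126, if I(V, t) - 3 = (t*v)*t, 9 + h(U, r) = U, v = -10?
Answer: -8928208680/9354791 ≈ -954.40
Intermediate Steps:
h(U, r) = -9 + U
I(V, t) = 3 - 10*t² (I(V, t) = 3 + (t*(-10))*t = 3 + (-10*t)*t = 3 - 10*t²)
I(1142, -195)/h(407, 1444) + 654759/658126 = (3 - 10*(-195)²)/(-9 + 407) + 654759/658126 = (3 - 10*38025)/398 + 654759*(1/658126) = (3 - 380250)*(1/398) + 93537/94018 = -380247*1/398 + 93537/94018 = -380247/398 + 93537/94018 = -8928208680/9354791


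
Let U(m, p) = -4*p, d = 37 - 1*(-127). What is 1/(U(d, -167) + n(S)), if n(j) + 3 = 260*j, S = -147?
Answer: -1/37555 ≈ -2.6628e-5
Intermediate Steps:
d = 164 (d = 37 + 127 = 164)
n(j) = -3 + 260*j
1/(U(d, -167) + n(S)) = 1/(-4*(-167) + (-3 + 260*(-147))) = 1/(668 + (-3 - 38220)) = 1/(668 - 38223) = 1/(-37555) = -1/37555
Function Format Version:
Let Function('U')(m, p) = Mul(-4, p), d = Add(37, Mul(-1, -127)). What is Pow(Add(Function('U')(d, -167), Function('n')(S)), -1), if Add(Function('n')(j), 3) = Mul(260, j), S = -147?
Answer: Rational(-1, 37555) ≈ -2.6628e-5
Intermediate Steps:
d = 164 (d = Add(37, 127) = 164)
Function('n')(j) = Add(-3, Mul(260, j))
Pow(Add(Function('U')(d, -167), Function('n')(S)), -1) = Pow(Add(Mul(-4, -167), Add(-3, Mul(260, -147))), -1) = Pow(Add(668, Add(-3, -38220)), -1) = Pow(Add(668, -38223), -1) = Pow(-37555, -1) = Rational(-1, 37555)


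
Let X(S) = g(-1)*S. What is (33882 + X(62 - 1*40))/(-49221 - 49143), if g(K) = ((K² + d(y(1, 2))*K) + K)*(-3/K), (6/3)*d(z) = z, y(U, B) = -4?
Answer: -5669/16394 ≈ -0.34580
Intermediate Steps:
d(z) = z/2
g(K) = -3*(K² - K)/K (g(K) = ((K² + ((½)*(-4))*K) + K)*(-3/K) = ((K² - 2*K) + K)*(-3/K) = (K² - K)*(-3/K) = -3*(K² - K)/K)
X(S) = 6*S (X(S) = (3 - 3*(-1))*S = (3 + 3)*S = 6*S)
(33882 + X(62 - 1*40))/(-49221 - 49143) = (33882 + 6*(62 - 1*40))/(-49221 - 49143) = (33882 + 6*(62 - 40))/(-98364) = (33882 + 6*22)*(-1/98364) = (33882 + 132)*(-1/98364) = 34014*(-1/98364) = -5669/16394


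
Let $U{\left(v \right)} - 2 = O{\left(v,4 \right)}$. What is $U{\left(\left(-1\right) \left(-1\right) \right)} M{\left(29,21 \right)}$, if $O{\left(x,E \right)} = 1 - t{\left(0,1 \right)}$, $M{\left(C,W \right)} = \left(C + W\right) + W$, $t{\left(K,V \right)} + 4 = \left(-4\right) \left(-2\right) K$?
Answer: $497$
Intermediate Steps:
$t{\left(K,V \right)} = -4 + 8 K$ ($t{\left(K,V \right)} = -4 + \left(-4\right) \left(-2\right) K = -4 + 8 K$)
$M{\left(C,W \right)} = C + 2 W$
$O{\left(x,E \right)} = 5$ ($O{\left(x,E \right)} = 1 - \left(-4 + 8 \cdot 0\right) = 1 - \left(-4 + 0\right) = 1 - -4 = 1 + 4 = 5$)
$U{\left(v \right)} = 7$ ($U{\left(v \right)} = 2 + 5 = 7$)
$U{\left(\left(-1\right) \left(-1\right) \right)} M{\left(29,21 \right)} = 7 \left(29 + 2 \cdot 21\right) = 7 \left(29 + 42\right) = 7 \cdot 71 = 497$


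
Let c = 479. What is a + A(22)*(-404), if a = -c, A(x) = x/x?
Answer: -883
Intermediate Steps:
A(x) = 1
a = -479 (a = -1*479 = -479)
a + A(22)*(-404) = -479 + 1*(-404) = -479 - 404 = -883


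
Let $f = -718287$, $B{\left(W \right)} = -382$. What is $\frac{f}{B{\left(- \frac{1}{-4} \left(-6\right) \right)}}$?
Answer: $\frac{718287}{382} \approx 1880.3$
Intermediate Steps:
$\frac{f}{B{\left(- \frac{1}{-4} \left(-6\right) \right)}} = - \frac{718287}{-382} = \left(-718287\right) \left(- \frac{1}{382}\right) = \frac{718287}{382}$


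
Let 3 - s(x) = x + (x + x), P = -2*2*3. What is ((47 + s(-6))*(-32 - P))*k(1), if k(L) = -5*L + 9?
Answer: -5440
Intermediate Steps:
k(L) = 9 - 5*L
P = -12 (P = -4*3 = -12)
s(x) = 3 - 3*x (s(x) = 3 - (x + (x + x)) = 3 - (x + 2*x) = 3 - 3*x)
((47 + s(-6))*(-32 - P))*k(1) = ((47 + (3 - 3*(-6)))*(-32 - 1*(-12)))*(9 - 5*1) = ((47 + (3 + 18))*(-32 + 12))*(9 - 5) = ((47 + 21)*(-20))*4 = (68*(-20))*4 = -1360*4 = -5440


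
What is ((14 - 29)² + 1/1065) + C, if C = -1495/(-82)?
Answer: 21241507/87330 ≈ 243.23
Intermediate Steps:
C = 1495/82 (C = -1495*(-1/82) = 1495/82 ≈ 18.232)
((14 - 29)² + 1/1065) + C = ((14 - 29)² + 1/1065) + 1495/82 = ((-15)² + 1/1065) + 1495/82 = (225 + 1/1065) + 1495/82 = 239626/1065 + 1495/82 = 21241507/87330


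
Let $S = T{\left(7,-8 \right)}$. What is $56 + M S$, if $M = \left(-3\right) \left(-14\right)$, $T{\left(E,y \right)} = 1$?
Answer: $98$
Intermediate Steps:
$S = 1$
$M = 42$
$56 + M S = 56 + 42 \cdot 1 = 56 + 42 = 98$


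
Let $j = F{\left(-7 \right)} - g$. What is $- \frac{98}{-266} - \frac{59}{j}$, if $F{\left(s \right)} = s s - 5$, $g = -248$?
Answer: $\frac{923}{5548} \approx 0.16637$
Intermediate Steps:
$F{\left(s \right)} = -5 + s^{2}$ ($F{\left(s \right)} = s^{2} - 5 = -5 + s^{2}$)
$j = 292$ ($j = \left(-5 + \left(-7\right)^{2}\right) - -248 = \left(-5 + 49\right) + 248 = 44 + 248 = 292$)
$- \frac{98}{-266} - \frac{59}{j} = - \frac{98}{-266} - \frac{59}{292} = \left(-98\right) \left(- \frac{1}{266}\right) - \frac{59}{292} = \frac{7}{19} - \frac{59}{292} = \frac{923}{5548}$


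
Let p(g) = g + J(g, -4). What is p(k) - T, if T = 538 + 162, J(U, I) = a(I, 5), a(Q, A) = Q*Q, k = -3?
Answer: -687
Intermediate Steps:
a(Q, A) = Q²
J(U, I) = I²
p(g) = 16 + g (p(g) = g + (-4)² = g + 16 = 16 + g)
T = 700
p(k) - T = (16 - 3) - 1*700 = 13 - 700 = -687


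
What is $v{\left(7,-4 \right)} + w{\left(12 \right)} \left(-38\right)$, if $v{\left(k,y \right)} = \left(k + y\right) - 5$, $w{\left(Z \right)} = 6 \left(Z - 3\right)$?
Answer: $-2054$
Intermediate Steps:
$w{\left(Z \right)} = -18 + 6 Z$ ($w{\left(Z \right)} = 6 \left(-3 + Z\right) = -18 + 6 Z$)
$v{\left(k,y \right)} = -5 + k + y$
$v{\left(7,-4 \right)} + w{\left(12 \right)} \left(-38\right) = \left(-5 + 7 - 4\right) + \left(-18 + 6 \cdot 12\right) \left(-38\right) = -2 + \left(-18 + 72\right) \left(-38\right) = -2 + 54 \left(-38\right) = -2 - 2052 = -2054$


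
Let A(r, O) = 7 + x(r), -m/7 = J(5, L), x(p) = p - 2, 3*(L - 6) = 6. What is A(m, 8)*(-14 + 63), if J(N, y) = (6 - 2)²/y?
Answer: -441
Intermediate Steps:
L = 8 (L = 6 + (⅓)*6 = 6 + 2 = 8)
J(N, y) = 16/y (J(N, y) = 4²/y = 16/y)
x(p) = -2 + p
m = -14 (m = -112/8 = -7*2 = -14)
A(r, O) = 5 + r (A(r, O) = 7 + (-2 + r) = 5 + r)
A(m, 8)*(-14 + 63) = (5 - 14)*(-14 + 63) = -9*49 = -441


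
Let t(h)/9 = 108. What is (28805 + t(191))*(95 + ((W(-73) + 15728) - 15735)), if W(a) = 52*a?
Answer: -110413116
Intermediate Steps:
t(h) = 972 (t(h) = 9*108 = 972)
(28805 + t(191))*(95 + ((W(-73) + 15728) - 15735)) = (28805 + 972)*(95 + ((52*(-73) + 15728) - 15735)) = 29777*(95 + ((-3796 + 15728) - 15735)) = 29777*(95 + (11932 - 15735)) = 29777*(95 - 3803) = 29777*(-3708) = -110413116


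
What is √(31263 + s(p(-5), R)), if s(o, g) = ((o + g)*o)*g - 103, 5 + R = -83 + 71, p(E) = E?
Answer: √29290 ≈ 171.14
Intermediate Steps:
R = -17 (R = -5 + (-83 + 71) = -5 - 12 = -17)
s(o, g) = -103 + g*o*(g + o) (s(o, g) = ((g + o)*o)*g - 103 = (o*(g + o))*g - 103 = g*o*(g + o) - 103 = -103 + g*o*(g + o))
√(31263 + s(p(-5), R)) = √(31263 + (-103 - 17*(-5)² - 5*(-17)²)) = √(31263 + (-103 - 17*25 - 5*289)) = √(31263 + (-103 - 425 - 1445)) = √(31263 - 1973) = √29290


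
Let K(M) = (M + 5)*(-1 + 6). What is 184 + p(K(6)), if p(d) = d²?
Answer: 3209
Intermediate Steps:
K(M) = 25 + 5*M (K(M) = (5 + M)*5 = 25 + 5*M)
184 + p(K(6)) = 184 + (25 + 5*6)² = 184 + (25 + 30)² = 184 + 55² = 184 + 3025 = 3209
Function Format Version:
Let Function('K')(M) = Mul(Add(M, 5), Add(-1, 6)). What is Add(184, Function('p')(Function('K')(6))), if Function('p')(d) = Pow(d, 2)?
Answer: 3209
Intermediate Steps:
Function('K')(M) = Add(25, Mul(5, M)) (Function('K')(M) = Mul(Add(5, M), 5) = Add(25, Mul(5, M)))
Add(184, Function('p')(Function('K')(6))) = Add(184, Pow(Add(25, Mul(5, 6)), 2)) = Add(184, Pow(Add(25, 30), 2)) = Add(184, Pow(55, 2)) = Add(184, 3025) = 3209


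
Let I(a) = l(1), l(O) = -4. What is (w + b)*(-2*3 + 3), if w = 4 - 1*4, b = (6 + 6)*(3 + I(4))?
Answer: 36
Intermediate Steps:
I(a) = -4
b = -12 (b = (6 + 6)*(3 - 4) = 12*(-1) = -12)
w = 0 (w = 4 - 4 = 0)
(w + b)*(-2*3 + 3) = (0 - 12)*(-2*3 + 3) = -12*(-6 + 3) = -12*(-3) = 36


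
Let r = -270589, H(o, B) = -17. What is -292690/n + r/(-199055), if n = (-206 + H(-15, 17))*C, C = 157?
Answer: 67734999429/6969114605 ≈ 9.7193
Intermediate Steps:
n = -35011 (n = (-206 - 17)*157 = -223*157 = -35011)
-292690/n + r/(-199055) = -292690/(-35011) - 270589/(-199055) = -292690*(-1/35011) - 270589*(-1/199055) = 292690/35011 + 270589/199055 = 67734999429/6969114605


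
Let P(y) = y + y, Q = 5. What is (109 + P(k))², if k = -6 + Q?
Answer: 11449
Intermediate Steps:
k = -1 (k = -6 + 5 = -1)
P(y) = 2*y
(109 + P(k))² = (109 + 2*(-1))² = (109 - 2)² = 107² = 11449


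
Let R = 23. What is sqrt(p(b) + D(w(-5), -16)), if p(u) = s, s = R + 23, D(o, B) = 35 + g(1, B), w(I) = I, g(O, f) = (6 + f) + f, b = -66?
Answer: sqrt(55) ≈ 7.4162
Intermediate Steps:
g(O, f) = 6 + 2*f
D(o, B) = 41 + 2*B (D(o, B) = 35 + (6 + 2*B) = 41 + 2*B)
s = 46 (s = 23 + 23 = 46)
p(u) = 46
sqrt(p(b) + D(w(-5), -16)) = sqrt(46 + (41 + 2*(-16))) = sqrt(46 + (41 - 32)) = sqrt(46 + 9) = sqrt(55)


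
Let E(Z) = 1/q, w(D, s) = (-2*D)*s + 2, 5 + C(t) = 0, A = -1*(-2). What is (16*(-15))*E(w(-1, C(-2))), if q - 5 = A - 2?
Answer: -48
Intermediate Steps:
A = 2
C(t) = -5 (C(t) = -5 + 0 = -5)
q = 5 (q = 5 + (2 - 2) = 5 + 0 = 5)
w(D, s) = 2 - 2*D*s (w(D, s) = -2*D*s + 2 = 2 - 2*D*s)
E(Z) = 1/5
(16*(-15))*E(w(-1, C(-2))) = (16*(-15))*(1/5) = -240*1/5 = -48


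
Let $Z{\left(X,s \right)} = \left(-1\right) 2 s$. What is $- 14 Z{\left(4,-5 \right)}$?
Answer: $-140$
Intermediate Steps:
$Z{\left(X,s \right)} = - 2 s$
$- 14 Z{\left(4,-5 \right)} = - 14 \left(\left(-2\right) \left(-5\right)\right) = \left(-14\right) 10 = -140$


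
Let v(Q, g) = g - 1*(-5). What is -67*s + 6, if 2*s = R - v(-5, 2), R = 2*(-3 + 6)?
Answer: 79/2 ≈ 39.500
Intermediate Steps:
v(Q, g) = 5 + g (v(Q, g) = g + 5 = 5 + g)
R = 6 (R = 2*3 = 6)
s = -½ (s = (6 - (5 + 2))/2 = (6 - 1*7)/2 = (6 - 7)/2 = (½)*(-1) = -½ ≈ -0.50000)
-67*s + 6 = -67*(-½) + 6 = 67/2 + 6 = 79/2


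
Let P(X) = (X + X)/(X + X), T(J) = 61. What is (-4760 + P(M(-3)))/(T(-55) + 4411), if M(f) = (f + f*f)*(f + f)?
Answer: -4759/4472 ≈ -1.0642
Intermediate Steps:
M(f) = 2*f*(f + f²) (M(f) = (f + f²)*(2*f) = 2*f*(f + f²))
P(X) = 1 (P(X) = (2*X)/((2*X)) = (2*X)*(1/(2*X)) = 1)
(-4760 + P(M(-3)))/(T(-55) + 4411) = (-4760 + 1)/(61 + 4411) = -4759/4472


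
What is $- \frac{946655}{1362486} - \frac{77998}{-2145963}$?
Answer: $- \frac{641738473579}{974614848006} \approx -0.65845$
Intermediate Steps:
$- \frac{946655}{1362486} - \frac{77998}{-2145963} = \left(-946655\right) \frac{1}{1362486} - - \frac{77998}{2145963} = - \frac{946655}{1362486} + \frac{77998}{2145963} = - \frac{641738473579}{974614848006}$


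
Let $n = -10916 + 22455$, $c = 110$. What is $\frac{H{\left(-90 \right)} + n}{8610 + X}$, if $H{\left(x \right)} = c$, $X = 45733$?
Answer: $\frac{11649}{54343} \approx 0.21436$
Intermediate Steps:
$n = 11539$
$H{\left(x \right)} = 110$
$\frac{H{\left(-90 \right)} + n}{8610 + X} = \frac{110 + 11539}{8610 + 45733} = \frac{11649}{54343}$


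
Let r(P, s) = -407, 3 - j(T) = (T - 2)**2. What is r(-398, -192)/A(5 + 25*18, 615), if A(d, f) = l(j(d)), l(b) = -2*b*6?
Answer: -407/2462472 ≈ -0.00016528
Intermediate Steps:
j(T) = 3 - (-2 + T)**2 (j(T) = 3 - (T - 2)**2 = 3 - (-2 + T)**2)
l(b) = -12*b
A(d, f) = -36 + 12*(-2 + d)**2 (A(d, f) = -12*(3 - (-2 + d)**2) = -36 + 12*(-2 + d)**2)
r(-398, -192)/A(5 + 25*18, 615) = -407/(-36 + 12*(-2 + (5 + 25*18))**2) = -407/(-36 + 12*(-2 + (5 + 450))**2) = -407/(-36 + 12*(-2 + 455)**2) = -407/(-36 + 12*453**2) = -407/(-36 + 12*205209) = -407/(-36 + 2462508) = -407/2462472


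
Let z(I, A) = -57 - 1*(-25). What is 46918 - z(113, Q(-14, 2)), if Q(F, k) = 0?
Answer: 46950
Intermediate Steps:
z(I, A) = -32 (z(I, A) = -57 + 25 = -32)
46918 - z(113, Q(-14, 2)) = 46918 - 1*(-32) = 46918 + 32 = 46950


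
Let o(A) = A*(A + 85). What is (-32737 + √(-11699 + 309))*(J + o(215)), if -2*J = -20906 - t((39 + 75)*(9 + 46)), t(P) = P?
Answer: -2556366856 + 78088*I*√11390 ≈ -2.5564e+9 + 8.3339e+6*I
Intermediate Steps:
o(A) = A*(85 + A)
J = 13588 (J = -(-20906 - (39 + 75)*(9 + 46))/2 = -(-20906 - 114*55)/2 = -(-20906 - 1*6270)/2 = -(-20906 - 6270)/2 = -½*(-27176) = 13588)
(-32737 + √(-11699 + 309))*(J + o(215)) = (-32737 + √(-11699 + 309))*(13588 + 215*(85 + 215)) = (-32737 + √(-11390))*(13588 + 215*300) = (-32737 + I*√11390)*(13588 + 64500) = (-32737 + I*√11390)*78088 = -2556366856 + 78088*I*√11390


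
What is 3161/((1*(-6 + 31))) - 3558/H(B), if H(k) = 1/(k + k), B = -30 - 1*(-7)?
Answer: 4094861/25 ≈ 1.6379e+5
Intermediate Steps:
B = -23 (B = -30 + 7 = -23)
H(k) = 1/(2*k)
3161/((1*(-6 + 31))) - 3558/H(B) = 3161/((1*(-6 + 31))) - 3558/((1/2)/(-23)) = 3161/((1*25)) - 3558/((1/2)*(-1/23)) = 3161/25 - 3558/(-1/46) = 3161*(1/25) - 3558*(-46) = 3161/25 + 163668 = 4094861/25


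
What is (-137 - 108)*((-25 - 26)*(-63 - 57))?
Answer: -1499400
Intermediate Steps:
(-137 - 108)*((-25 - 26)*(-63 - 57)) = -(-12495)*(-120) = -245*6120 = -1499400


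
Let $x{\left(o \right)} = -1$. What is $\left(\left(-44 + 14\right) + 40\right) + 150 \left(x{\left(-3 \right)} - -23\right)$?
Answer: $3310$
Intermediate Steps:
$\left(\left(-44 + 14\right) + 40\right) + 150 \left(x{\left(-3 \right)} - -23\right) = \left(\left(-44 + 14\right) + 40\right) + 150 \left(-1 - -23\right) = \left(-30 + 40\right) + 150 \left(-1 + 23\right) = 10 + 150 \cdot 22 = 10 + 3300 = 3310$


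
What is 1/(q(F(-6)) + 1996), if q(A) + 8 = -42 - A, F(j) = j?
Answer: 1/1952 ≈ 0.00051230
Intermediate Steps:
q(A) = -50 - A (q(A) = -8 + (-42 - A) = -50 - A)
1/(q(F(-6)) + 1996) = 1/((-50 - 1*(-6)) + 1996) = 1/((-50 + 6) + 1996) = 1/(-44 + 1996) = 1/1952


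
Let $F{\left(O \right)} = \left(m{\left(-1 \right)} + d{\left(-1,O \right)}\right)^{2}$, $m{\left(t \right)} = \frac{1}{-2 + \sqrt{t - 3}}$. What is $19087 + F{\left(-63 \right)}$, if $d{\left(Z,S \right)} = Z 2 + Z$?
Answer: $\frac{38195}{2} + \frac{13 i}{8} \approx 19098.0 + 1.625 i$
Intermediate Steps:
$d{\left(Z,S \right)} = 3 Z$ ($d{\left(Z,S \right)} = 2 Z + Z = 3 Z$)
$m{\left(t \right)} = \frac{1}{-2 + \sqrt{-3 + t}}$
$F{\left(O \right)} = \left(-3 + \frac{-2 - 2 i}{8}\right)^{2}$ ($F{\left(O \right)} = \left(\frac{1}{-2 + \sqrt{-3 - 1}} + 3 \left(-1\right)\right)^{2} = \left(\frac{1}{-2 + \sqrt{-4}} - 3\right)^{2} = \left(\frac{1}{-2 + 2 i} - 3\right)^{2} = \left(\frac{-2 - 2 i}{8} - 3\right)^{2} = \left(-3 + \frac{-2 - 2 i}{8}\right)^{2}$)
$19087 + F{\left(-63 \right)} = 19087 + \frac{\left(13 + i\right)^{2}}{16}$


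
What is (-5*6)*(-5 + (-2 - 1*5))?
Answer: 360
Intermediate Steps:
(-5*6)*(-5 + (-2 - 1*5)) = -30*(-5 + (-2 - 5)) = -30*(-5 - 7) = -30*(-12) = 360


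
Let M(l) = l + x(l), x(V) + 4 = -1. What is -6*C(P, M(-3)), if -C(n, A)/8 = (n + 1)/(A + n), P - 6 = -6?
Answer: -6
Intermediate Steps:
P = 0 (P = 6 - 6 = 0)
x(V) = -5 (x(V) = -4 - 1 = -5)
M(l) = -5 + l (M(l) = l - 5 = -5 + l)
C(n, A) = -8*(1 + n)/(A + n) (C(n, A) = -8*(n + 1)/(A + n) = -8*(1 + n)/(A + n))
-6*C(P, M(-3)) = -48*(-1 - 1*0)/((-5 - 3) + 0) = -48*(-1 + 0)/(-8 + 0) = -48*(-1)/(-8) = -48*(-1)*(-1)/8 = -6*1 = -6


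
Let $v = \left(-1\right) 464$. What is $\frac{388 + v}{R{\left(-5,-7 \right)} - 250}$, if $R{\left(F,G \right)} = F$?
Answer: $\frac{76}{255} \approx 0.29804$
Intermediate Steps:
$v = -464$
$\frac{388 + v}{R{\left(-5,-7 \right)} - 250} = \frac{388 - 464}{-5 - 250} = - \frac{76}{-255} = \left(-76\right) \left(- \frac{1}{255}\right) = \frac{76}{255}$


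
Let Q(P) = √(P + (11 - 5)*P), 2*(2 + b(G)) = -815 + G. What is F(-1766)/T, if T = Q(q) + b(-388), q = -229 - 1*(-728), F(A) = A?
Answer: 4263124/1442877 + 7064*√3493/1442877 ≈ 3.2439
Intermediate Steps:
q = 499 (q = -229 + 728 = 499)
b(G) = -819/2 + G/2 (b(G) = -2 + (-815 + G)/2 = -2 + (-815/2 + G/2) = -819/2 + G/2)
Q(P) = √7*√P (Q(P) = √(P + 6*P) = √(7*P) = √7*√P)
T = -1207/2 + √3493 (T = √7*√499 + (-819/2 + (½)*(-388)) = √3493 + (-819/2 - 194) = √3493 - 1207/2 = -1207/2 + √3493 ≈ -544.40)
F(-1766)/T = -1766/(-1207/2 + √3493)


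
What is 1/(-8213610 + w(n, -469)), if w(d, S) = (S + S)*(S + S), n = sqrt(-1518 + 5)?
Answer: -1/7333766 ≈ -1.3636e-7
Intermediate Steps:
n = I*sqrt(1513) (n = sqrt(-1513) = I*sqrt(1513) ≈ 38.897*I)
w(d, S) = 4*S**2 (w(d, S) = (2*S)*(2*S) = 4*S**2)
1/(-8213610 + w(n, -469)) = 1/(-8213610 + 4*(-469)**2) = 1/(-8213610 + 4*219961) = 1/(-8213610 + 879844) = 1/(-7333766) = -1/7333766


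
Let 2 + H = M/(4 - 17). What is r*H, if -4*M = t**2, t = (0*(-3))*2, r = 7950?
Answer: -15900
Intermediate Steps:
t = 0 (t = 0*2 = 0)
M = 0 (M = -1/4*0**2 = -1/4*0 = 0)
H = -2 (H = -2 + 0/(4 - 17) = -2 + 0/(-13) = -2 - 1/13*0 = -2 + 0 = -2)
r*H = 7950*(-2) = -15900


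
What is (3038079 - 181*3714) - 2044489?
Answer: 321356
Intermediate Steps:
(3038079 - 181*3714) - 2044489 = (3038079 - 672234) - 2044489 = 2365845 - 2044489 = 321356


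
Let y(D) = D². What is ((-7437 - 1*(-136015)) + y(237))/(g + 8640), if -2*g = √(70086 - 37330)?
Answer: 1596214080/74641411 + 184747*√8189/74641411 ≈ 21.609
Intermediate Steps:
g = -√8189 (g = -√(70086 - 37330)/2 = -√8189 ≈ -90.493)
((-7437 - 1*(-136015)) + y(237))/(g + 8640) = ((-7437 - 1*(-136015)) + 237²)/(-√8189 + 8640) = ((-7437 + 136015) + 56169)/(8640 - √8189) = (128578 + 56169)/(8640 - √8189) = 184747/(8640 - √8189)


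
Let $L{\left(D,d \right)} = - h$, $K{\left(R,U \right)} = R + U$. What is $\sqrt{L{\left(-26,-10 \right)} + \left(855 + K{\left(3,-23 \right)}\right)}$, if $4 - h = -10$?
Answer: $\sqrt{821} \approx 28.653$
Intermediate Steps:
$h = 14$ ($h = 4 - -10 = 4 + 10 = 14$)
$L{\left(D,d \right)} = -14$ ($L{\left(D,d \right)} = \left(-1\right) 14 = -14$)
$\sqrt{L{\left(-26,-10 \right)} + \left(855 + K{\left(3,-23 \right)}\right)} = \sqrt{-14 + \left(855 + \left(3 - 23\right)\right)} = \sqrt{-14 + \left(855 - 20\right)} = \sqrt{-14 + 835} = \sqrt{821}$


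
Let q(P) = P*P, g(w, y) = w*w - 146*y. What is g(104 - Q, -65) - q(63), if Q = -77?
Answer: 38282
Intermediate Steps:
g(w, y) = w² - 146*y
q(P) = P²
g(104 - Q, -65) - q(63) = ((104 - 1*(-77))² - 146*(-65)) - 1*63² = ((104 + 77)² + 9490) - 1*3969 = (181² + 9490) - 3969 = (32761 + 9490) - 3969 = 42251 - 3969 = 38282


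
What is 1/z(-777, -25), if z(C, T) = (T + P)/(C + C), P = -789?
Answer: 21/11 ≈ 1.9091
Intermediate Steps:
z(C, T) = (-789 + T)/(2*C) (z(C, T) = (T - 789)/(C + C) = (-789 + T)/((2*C)) = (-789 + T)*(1/(2*C)) = (-789 + T)/(2*C))
1/z(-777, -25) = 1/((1/2)*(-789 - 25)/(-777)) = 1/((1/2)*(-1/777)*(-814)) = 1/(11/21) = 21/11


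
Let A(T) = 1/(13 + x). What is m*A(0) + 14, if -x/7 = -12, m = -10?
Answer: 1348/97 ≈ 13.897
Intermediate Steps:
x = 84 (x = -7*(-12) = 84)
A(T) = 1/97 (A(T) = 1/(13 + 84) = 1/97)
m*A(0) + 14 = -10*1/97 + 14 = -10/97 + 14 = 1348/97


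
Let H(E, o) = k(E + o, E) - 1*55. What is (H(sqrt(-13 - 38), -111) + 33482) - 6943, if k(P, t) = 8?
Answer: 26492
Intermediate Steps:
H(E, o) = -47 (H(E, o) = 8 - 1*55 = 8 - 55 = -47)
(H(sqrt(-13 - 38), -111) + 33482) - 6943 = (-47 + 33482) - 6943 = 33435 - 6943 = 26492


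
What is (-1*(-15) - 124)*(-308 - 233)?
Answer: 58969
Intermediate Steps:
(-1*(-15) - 124)*(-308 - 233) = (15 - 124)*(-541) = -109*(-541) = 58969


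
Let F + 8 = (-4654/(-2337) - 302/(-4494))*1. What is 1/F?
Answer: -1750413/10399829 ≈ -0.16831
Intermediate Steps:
F = -10399829/1750413 (F = -8 + (-4654/(-2337) - 302/(-4494))*1 = -8 + (-4654*(-1/2337) - 302*(-1/4494))*1 = -8 + (4654/2337 + 151/2247)*1 = -8 + (3603475/1750413)*1 = -8 + 3603475/1750413 = -10399829/1750413 ≈ -5.9414)
1/F = 1/(-10399829/1750413) = -1750413/10399829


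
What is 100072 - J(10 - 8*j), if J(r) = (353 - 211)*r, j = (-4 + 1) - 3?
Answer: 91836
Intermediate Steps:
j = -6 (j = -3 - 3 = -6)
J(r) = 142*r
100072 - J(10 - 8*j) = 100072 - 142*(10 - 8*(-6)) = 100072 - 142*(10 + 48) = 100072 - 142*58 = 100072 - 1*8236 = 100072 - 8236 = 91836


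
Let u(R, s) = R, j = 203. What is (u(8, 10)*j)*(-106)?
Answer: -172144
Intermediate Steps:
(u(8, 10)*j)*(-106) = (8*203)*(-106) = 1624*(-106) = -172144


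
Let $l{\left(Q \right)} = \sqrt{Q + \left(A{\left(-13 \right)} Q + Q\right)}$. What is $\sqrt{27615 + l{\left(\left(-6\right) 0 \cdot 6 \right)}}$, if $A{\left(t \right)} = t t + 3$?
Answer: $\sqrt{27615} \approx 166.18$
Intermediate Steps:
$A{\left(t \right)} = 3 + t^{2}$ ($A{\left(t \right)} = t^{2} + 3 = 3 + t^{2}$)
$l{\left(Q \right)} = \sqrt{174} \sqrt{Q}$ ($l{\left(Q \right)} = \sqrt{Q + \left(\left(3 + \left(-13\right)^{2}\right) Q + Q\right)} = \sqrt{Q + \left(\left(3 + 169\right) Q + Q\right)} = \sqrt{Q + \left(172 Q + Q\right)} = \sqrt{Q + 173 Q} = \sqrt{174 Q} = \sqrt{174} \sqrt{Q}$)
$\sqrt{27615 + l{\left(\left(-6\right) 0 \cdot 6 \right)}} = \sqrt{27615 + \sqrt{174} \sqrt{\left(-6\right) 0 \cdot 6}} = \sqrt{27615 + \sqrt{174} \sqrt{0 \cdot 6}} = \sqrt{27615 + \sqrt{174} \sqrt{0}} = \sqrt{27615 + \sqrt{174} \cdot 0} = \sqrt{27615 + 0} = \sqrt{27615}$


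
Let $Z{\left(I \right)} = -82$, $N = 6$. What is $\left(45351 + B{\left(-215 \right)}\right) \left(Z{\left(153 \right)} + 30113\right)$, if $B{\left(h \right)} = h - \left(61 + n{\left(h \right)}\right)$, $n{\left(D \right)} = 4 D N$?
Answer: $1508607285$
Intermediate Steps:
$n{\left(D \right)} = 24 D$ ($n{\left(D \right)} = 4 D 6 = 24 D$)
$B{\left(h \right)} = -61 - 23 h$ ($B{\left(h \right)} = h - \left(61 + 24 h\right) = -61 - 23 h$)
$\left(45351 + B{\left(-215 \right)}\right) \left(Z{\left(153 \right)} + 30113\right) = \left(45351 - -4884\right) \left(-82 + 30113\right) = \left(45351 + \left(-61 + 4945\right)\right) 30031 = \left(45351 + 4884\right) 30031 = 50235 \cdot 30031 = 1508607285$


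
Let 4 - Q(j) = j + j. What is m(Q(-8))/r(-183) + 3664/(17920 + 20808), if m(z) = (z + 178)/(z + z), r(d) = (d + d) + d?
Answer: 505509/5906020 ≈ 0.085592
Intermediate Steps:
Q(j) = 4 - 2*j (Q(j) = 4 - (j + j) = 4 - 2*j)
r(d) = 3*d (r(d) = 2*d + d = 3*d)
m(z) = (178 + z)/(2*z) (m(z) = (178 + z)/((2*z)) = (178 + z)*(1/(2*z)) = (178 + z)/(2*z))
m(Q(-8))/r(-183) + 3664/(17920 + 20808) = ((178 + (4 - 2*(-8)))/(2*(4 - 2*(-8))))/((3*(-183))) + 3664/(17920 + 20808) = ((178 + (4 + 16))/(2*(4 + 16)))/(-549) + 3664/38728 = ((½)*(178 + 20)/20)*(-1/549) + 3664*(1/38728) = ((½)*(1/20)*198)*(-1/549) + 458/4841 = (99/20)*(-1/549) + 458/4841 = -11/1220 + 458/4841 = 505509/5906020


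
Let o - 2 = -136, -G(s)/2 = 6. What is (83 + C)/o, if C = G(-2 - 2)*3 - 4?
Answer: -43/134 ≈ -0.32090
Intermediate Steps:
G(s) = -12 (G(s) = -2*6 = -12)
o = -134 (o = 2 - 136 = -134)
C = -40 (C = -12*3 - 4 = -36 - 4 = -40)
(83 + C)/o = (83 - 40)/(-134) = -1/134*43 = -43/134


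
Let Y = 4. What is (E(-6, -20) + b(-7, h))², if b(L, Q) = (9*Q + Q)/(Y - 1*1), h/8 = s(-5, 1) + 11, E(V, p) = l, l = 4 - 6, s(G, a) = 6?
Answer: 1833316/9 ≈ 2.0370e+5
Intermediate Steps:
l = -2
E(V, p) = -2
h = 136 (h = 8*(6 + 11) = 8*17 = 136)
b(L, Q) = 10*Q/3 (b(L, Q) = (9*Q + Q)/(4 - 1*1) = (10*Q)/(4 - 1) = (10*Q)/3 = (10*Q)*(⅓) = 10*Q/3)
(E(-6, -20) + b(-7, h))² = (-2 + (10/3)*136)² = (-2 + 1360/3)² = (1354/3)² = 1833316/9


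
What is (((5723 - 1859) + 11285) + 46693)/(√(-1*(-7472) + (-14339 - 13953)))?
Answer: -10307*I*√5205/1735 ≈ -428.59*I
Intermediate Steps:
(((5723 - 1859) + 11285) + 46693)/(√(-1*(-7472) + (-14339 - 13953))) = ((3864 + 11285) + 46693)/(√(7472 - 28292)) = (15149 + 46693)/(√(-20820)) = 61842/((2*I*√5205)) = 61842*(-I*√5205/10410) = -10307*I*√5205/1735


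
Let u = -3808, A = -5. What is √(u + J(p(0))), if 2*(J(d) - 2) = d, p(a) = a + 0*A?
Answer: I*√3806 ≈ 61.693*I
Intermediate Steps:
p(a) = a (p(a) = a + 0*(-5) = a + 0 = a)
J(d) = 2 + d/2
√(u + J(p(0))) = √(-3808 + (2 + (½)*0)) = √(-3808 + (2 + 0)) = √(-3808 + 2) = √(-3806) = I*√3806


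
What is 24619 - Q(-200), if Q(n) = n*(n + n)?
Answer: -55381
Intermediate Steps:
Q(n) = 2*n² (Q(n) = n*(2*n) = 2*n²)
24619 - Q(-200) = 24619 - 2*(-200)² = 24619 - 2*40000 = 24619 - 1*80000 = 24619 - 80000 = -55381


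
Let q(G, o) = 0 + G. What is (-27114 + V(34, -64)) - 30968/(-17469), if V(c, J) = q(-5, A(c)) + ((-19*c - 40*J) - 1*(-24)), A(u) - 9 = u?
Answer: -439855921/17469 ≈ -25179.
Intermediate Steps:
A(u) = 9 + u
q(G, o) = G
V(c, J) = 19 - 40*J - 19*c (V(c, J) = -5 + ((-19*c - 40*J) - 1*(-24)) = -5 + ((-40*J - 19*c) + 24) = -5 + (24 - 40*J - 19*c) = 19 - 40*J - 19*c)
(-27114 + V(34, -64)) - 30968/(-17469) = (-27114 + (19 - 40*(-64) - 19*34)) - 30968/(-17469) = (-27114 + (19 + 2560 - 646)) - 30968*(-1/17469) = (-27114 + 1933) + 30968/17469 = -25181 + 30968/17469 = -439855921/17469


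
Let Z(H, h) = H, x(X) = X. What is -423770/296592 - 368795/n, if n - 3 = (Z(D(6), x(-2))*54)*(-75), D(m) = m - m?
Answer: -6076828775/49432 ≈ -1.2293e+5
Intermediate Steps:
D(m) = 0
n = 3 (n = 3 + (0*54)*(-75) = 3 + 0*(-75) = 3 + 0 = 3)
-423770/296592 - 368795/n = -423770/296592 - 368795/3 = -423770*1/296592 - 368795*⅓ = -211885/148296 - 368795/3 = -6076828775/49432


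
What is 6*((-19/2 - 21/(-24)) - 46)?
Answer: -1311/4 ≈ -327.75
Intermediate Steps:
6*((-19/2 - 21/(-24)) - 46) = 6*((-19*½ - 21*(-1/24)) - 46) = 6*((-19/2 + 7/8) - 46) = 6*(-69/8 - 46) = 6*(-437/8) = -1311/4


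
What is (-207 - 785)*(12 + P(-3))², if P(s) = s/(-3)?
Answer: -167648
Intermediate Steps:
P(s) = -s/3 (P(s) = s*(-⅓) = -s/3)
(-207 - 785)*(12 + P(-3))² = (-207 - 785)*(12 - ⅓*(-3))² = -992*(12 + 1)² = -992*13² = -992*169 = -167648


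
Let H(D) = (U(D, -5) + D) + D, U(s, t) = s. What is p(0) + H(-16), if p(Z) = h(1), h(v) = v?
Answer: -47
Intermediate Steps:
p(Z) = 1
H(D) = 3*D (H(D) = (D + D) + D = 2*D + D = 3*D)
p(0) + H(-16) = 1 + 3*(-16) = 1 - 48 = -47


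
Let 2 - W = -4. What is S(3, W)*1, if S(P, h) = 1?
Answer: 1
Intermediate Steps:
W = 6 (W = 2 - 1*(-4) = 2 + 4 = 6)
S(3, W)*1 = 1*1 = 1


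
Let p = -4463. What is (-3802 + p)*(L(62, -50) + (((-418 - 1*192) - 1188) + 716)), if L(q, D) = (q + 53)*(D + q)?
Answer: -2462970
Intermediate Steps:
L(q, D) = (53 + q)*(D + q)
(-3802 + p)*(L(62, -50) + (((-418 - 1*192) - 1188) + 716)) = (-3802 - 4463)*((62² + 53*(-50) + 53*62 - 50*62) + (((-418 - 1*192) - 1188) + 716)) = -8265*((3844 - 2650 + 3286 - 3100) + (((-418 - 192) - 1188) + 716)) = -8265*(1380 + ((-610 - 1188) + 716)) = -8265*(1380 + (-1798 + 716)) = -8265*(1380 - 1082) = -8265*298 = -2462970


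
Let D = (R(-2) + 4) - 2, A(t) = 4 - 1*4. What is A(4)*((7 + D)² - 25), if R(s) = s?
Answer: 0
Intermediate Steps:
A(t) = 0 (A(t) = 4 - 4 = 0)
D = 0 (D = (-2 + 4) - 2 = 2 - 2 = 0)
A(4)*((7 + D)² - 25) = 0*((7 + 0)² - 25) = 0*(7² - 25) = 0*(49 - 25) = 0*24 = 0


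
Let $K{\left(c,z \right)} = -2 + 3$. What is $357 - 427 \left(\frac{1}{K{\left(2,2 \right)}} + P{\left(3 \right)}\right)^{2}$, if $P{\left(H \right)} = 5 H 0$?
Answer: $-70$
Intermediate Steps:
$P{\left(H \right)} = 0$
$K{\left(c,z \right)} = 1$
$357 - 427 \left(\frac{1}{K{\left(2,2 \right)}} + P{\left(3 \right)}\right)^{2} = 357 - 427 \left(1^{-1} + 0\right)^{2} = 357 - 427 \left(1 + 0\right)^{2} = 357 - 427 \cdot 1^{2} = 357 - 427 = -70$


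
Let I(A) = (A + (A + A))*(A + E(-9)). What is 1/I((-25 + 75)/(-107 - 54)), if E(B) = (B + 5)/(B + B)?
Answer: 77763/6400 ≈ 12.150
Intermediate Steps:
E(B) = (5 + B)/(2*B) (E(B) = (5 + B)/((2*B)) = (5 + B)*(1/(2*B)) = (5 + B)/(2*B))
I(A) = 3*A*(2/9 + A) (I(A) = (A + (A + A))*(A + (1/2)*(5 - 9)/(-9)) = (A + 2*A)*(A + (1/2)*(-1/9)*(-4)) = (3*A)*(A + 2/9) = (3*A)*(2/9 + A) = 3*A*(2/9 + A))
1/I((-25 + 75)/(-107 - 54)) = 1/(((-25 + 75)/(-107 - 54))*(2 + 9*((-25 + 75)/(-107 - 54)))/3) = 1/((50/(-161))*(2 + 9*(50/(-161)))/3) = 1/((50*(-1/161))*(2 + 9*(50*(-1/161)))/3) = 1/((1/3)*(-50/161)*(2 + 9*(-50/161))) = 1/((1/3)*(-50/161)*(2 - 450/161)) = 1/((1/3)*(-50/161)*(-128/161)) = 1/(6400/77763) = 77763/6400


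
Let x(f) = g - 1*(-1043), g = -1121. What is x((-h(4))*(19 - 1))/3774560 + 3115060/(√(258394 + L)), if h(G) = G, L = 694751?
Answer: -39/1887280 + 623012*√105905/63543 ≈ 3190.7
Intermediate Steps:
x(f) = -78 (x(f) = -1121 - 1*(-1043) = -1121 + 1043 = -78)
x((-h(4))*(19 - 1))/3774560 + 3115060/(√(258394 + L)) = -78/3774560 + 3115060/(√(258394 + 694751)) = -78*1/3774560 + 3115060/(√953145) = -39/1887280 + 3115060/((3*√105905)) = -39/1887280 + 3115060*(√105905/317715) = -39/1887280 + 623012*√105905/63543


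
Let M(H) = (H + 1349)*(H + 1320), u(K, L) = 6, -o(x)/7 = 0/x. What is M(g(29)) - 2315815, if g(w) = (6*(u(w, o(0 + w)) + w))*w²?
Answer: 31661929055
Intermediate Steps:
o(x) = 0 (o(x) = -0/x = -7*0 = 0)
g(w) = w²*(36 + 6*w) (g(w) = (6*(6 + w))*w² = (36 + 6*w)*w² = w²*(36 + 6*w))
M(H) = (1320 + H)*(1349 + H) (M(H) = (1349 + H)*(1320 + H) = (1320 + H)*(1349 + H))
M(g(29)) - 2315815 = (1780680 + (6*29²*(6 + 29))² + 2669*(6*29²*(6 + 29))) - 2315815 = (1780680 + (6*841*35)² + 2669*(6*841*35)) - 2315815 = (1780680 + 176610² + 2669*176610) - 2315815 = (1780680 + 31191092100 + 471372090) - 2315815 = 31664244870 - 2315815 = 31661929055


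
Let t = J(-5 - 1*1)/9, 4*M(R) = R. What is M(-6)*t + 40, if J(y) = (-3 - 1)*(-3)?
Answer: 38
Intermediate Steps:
M(R) = R/4
J(y) = 12 (J(y) = -4*(-3) = 12)
t = 4/3 (t = 12/9 = 12*(1/9) = 4/3 ≈ 1.3333)
M(-6)*t + 40 = ((1/4)*(-6))*(4/3) + 40 = -3/2*4/3 + 40 = -2 + 40 = 38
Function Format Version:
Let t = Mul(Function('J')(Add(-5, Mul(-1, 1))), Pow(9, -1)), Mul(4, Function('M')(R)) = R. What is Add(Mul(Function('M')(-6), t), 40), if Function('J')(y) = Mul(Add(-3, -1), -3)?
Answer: 38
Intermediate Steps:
Function('M')(R) = Mul(Rational(1, 4), R)
Function('J')(y) = 12 (Function('J')(y) = Mul(-4, -3) = 12)
t = Rational(4, 3) (t = Mul(12, Pow(9, -1)) = Mul(12, Rational(1, 9)) = Rational(4, 3) ≈ 1.3333)
Add(Mul(Function('M')(-6), t), 40) = Add(Mul(Mul(Rational(1, 4), -6), Rational(4, 3)), 40) = Add(Mul(Rational(-3, 2), Rational(4, 3)), 40) = Add(-2, 40) = 38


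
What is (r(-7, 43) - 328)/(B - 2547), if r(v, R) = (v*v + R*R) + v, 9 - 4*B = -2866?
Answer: -6252/7313 ≈ -0.85492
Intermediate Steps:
B = 2875/4 (B = 9/4 - ¼*(-2866) = 9/4 + 1433/2 = 2875/4 ≈ 718.75)
r(v, R) = v + R² + v² (r(v, R) = (v² + R²) + v = (R² + v²) + v = v + R² + v²)
(r(-7, 43) - 328)/(B - 2547) = ((-7 + 43² + (-7)²) - 328)/(2875/4 - 2547) = ((-7 + 1849 + 49) - 328)/(-7313/4) = (1891 - 328)*(-4/7313) = 1563*(-4/7313) = -6252/7313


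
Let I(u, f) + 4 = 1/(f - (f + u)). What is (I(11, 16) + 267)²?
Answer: 8363664/121 ≈ 69121.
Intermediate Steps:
I(u, f) = -4 - 1/u (I(u, f) = -4 + 1/(f - (f + u)) = -4 + 1/(f + (-f - u)) = -4 + 1/(-u) = -4 - 1/u)
(I(11, 16) + 267)² = ((-4 - 1/11) + 267)² = (-45/11 + 267)² = (2892/11)² = 8363664/121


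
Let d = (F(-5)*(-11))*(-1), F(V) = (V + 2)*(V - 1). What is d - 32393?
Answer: -32195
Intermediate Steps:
F(V) = (-1 + V)*(2 + V) (F(V) = (2 + V)*(-1 + V) = (-1 + V)*(2 + V))
d = 198 (d = ((-2 - 5 + (-5)²)*(-11))*(-1) = ((-2 - 5 + 25)*(-11))*(-1) = (18*(-11))*(-1) = -198*(-1) = 198)
d - 32393 = 198 - 32393 = -32195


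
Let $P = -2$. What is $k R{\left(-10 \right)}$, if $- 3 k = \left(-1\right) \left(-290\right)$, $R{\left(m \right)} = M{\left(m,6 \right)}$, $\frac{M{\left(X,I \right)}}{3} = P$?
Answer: $580$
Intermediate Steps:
$M{\left(X,I \right)} = -6$ ($M{\left(X,I \right)} = 3 \left(-2\right) = -6$)
$R{\left(m \right)} = -6$
$k = - \frac{290}{3}$ ($k = - \frac{\left(-1\right) \left(-290\right)}{3} = \left(- \frac{1}{3}\right) 290 = - \frac{290}{3} \approx -96.667$)
$k R{\left(-10 \right)} = \left(- \frac{290}{3}\right) \left(-6\right) = 580$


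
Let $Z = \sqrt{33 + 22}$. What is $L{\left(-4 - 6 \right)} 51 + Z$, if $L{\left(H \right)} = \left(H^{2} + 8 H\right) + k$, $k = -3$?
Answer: $867 + \sqrt{55} \approx 874.42$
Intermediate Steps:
$Z = \sqrt{55} \approx 7.4162$
$L{\left(H \right)} = -3 + H^{2} + 8 H$ ($L{\left(H \right)} = \left(H^{2} + 8 H\right) - 3 = -3 + H^{2} + 8 H$)
$L{\left(-4 - 6 \right)} 51 + Z = \left(-3 + \left(-4 - 6\right)^{2} + 8 \left(-4 - 6\right)\right) 51 + \sqrt{55} = \left(-3 + \left(-10\right)^{2} + 8 \left(-10\right)\right) 51 + \sqrt{55} = \left(-3 + 100 - 80\right) 51 + \sqrt{55} = 17 \cdot 51 + \sqrt{55} = 867 + \sqrt{55}$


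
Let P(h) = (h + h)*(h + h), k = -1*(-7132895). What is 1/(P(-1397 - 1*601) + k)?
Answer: 1/23100911 ≈ 4.3288e-8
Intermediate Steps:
k = 7132895
P(h) = 4*h² (P(h) = (2*h)*(2*h) = 4*h²)
1/(P(-1397 - 1*601) + k) = 1/(4*(-1397 - 1*601)² + 7132895) = 1/(4*(-1397 - 601)² + 7132895) = 1/(4*(-1998)² + 7132895) = 1/(4*3992004 + 7132895) = 1/(15968016 + 7132895) = 1/23100911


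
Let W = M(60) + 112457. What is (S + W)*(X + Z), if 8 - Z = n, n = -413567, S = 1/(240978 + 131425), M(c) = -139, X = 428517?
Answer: 35222653786044260/372403 ≈ 9.4582e+10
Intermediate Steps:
S = 1/372403 ≈ 2.6853e-6
W = 112318 (W = -139 + 112457 = 112318)
Z = 413575 (Z = 8 - 1*(-413567) = 8 + 413567 = 413575)
(S + W)*(X + Z) = (1/372403 + 112318)*(428517 + 413575) = (41827560155/372403)*842092 = 35222653786044260/372403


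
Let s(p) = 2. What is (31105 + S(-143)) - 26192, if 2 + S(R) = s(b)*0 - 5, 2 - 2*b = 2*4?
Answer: 4906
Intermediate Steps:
b = -3 (b = 1 - 4 = -3)
S(R) = -7 (S(R) = -2 + (2*0 - 5) = -2 + (0 - 5) = -2 - 5 = -7)
(31105 + S(-143)) - 26192 = (31105 - 7) - 26192 = 31098 - 26192 = 4906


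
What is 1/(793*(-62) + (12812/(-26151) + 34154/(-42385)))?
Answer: -1108410135/54497528895284 ≈ -2.0339e-5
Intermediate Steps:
1/(793*(-62) + (12812/(-26151) + 34154/(-42385))) = 1/(-49166 + (12812*(-1/26151) + 34154*(-1/42385))) = 1/(-49166 + (-12812/26151 - 34154/42385)) = 1/(-49166 - 1436197874/1108410135) = 1/(-54497528895284/1108410135) = -1108410135/54497528895284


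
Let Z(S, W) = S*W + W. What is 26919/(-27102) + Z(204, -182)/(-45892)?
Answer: -1334471/7403363 ≈ -0.18025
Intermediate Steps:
Z(S, W) = W + S*W
26919/(-27102) + Z(204, -182)/(-45892) = 26919/(-27102) - 182*(1 + 204)/(-45892) = 26919*(-1/27102) - 182*205*(-1/45892) = -8973/9034 - 37310*(-1/45892) = -8973/9034 + 2665/3278 = -1334471/7403363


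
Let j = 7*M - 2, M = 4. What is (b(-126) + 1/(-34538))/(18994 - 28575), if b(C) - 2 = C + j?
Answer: 3384725/330908578 ≈ 0.010229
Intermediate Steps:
j = 26 (j = 7*4 - 2 = 28 - 2 = 26)
b(C) = 28 + C (b(C) = 2 + (C + 26) = 2 + (26 + C) = 28 + C)
(b(-126) + 1/(-34538))/(18994 - 28575) = ((28 - 126) + 1/(-34538))/(18994 - 28575) = (-98 - 1/34538)/(-9581) = -3384725/34538*(-1/9581) = 3384725/330908578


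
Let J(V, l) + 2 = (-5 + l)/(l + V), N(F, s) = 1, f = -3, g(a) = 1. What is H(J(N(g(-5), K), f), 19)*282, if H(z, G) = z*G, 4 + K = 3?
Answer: 10716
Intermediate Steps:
K = -1 (K = -4 + 3 = -1)
J(V, l) = -2 + (-5 + l)/(V + l) (J(V, l) = -2 + (-5 + l)/(l + V) = -2 + (-5 + l)/(V + l))
H(z, G) = G*z
H(J(N(g(-5), K), f), 19)*282 = (19*((-5 - 1*(-3) - 2*1)/(1 - 3)))*282 = (19*((-5 + 3 - 2)/(-2)))*282 = (19*(-½*(-4)))*282 = (19*2)*282 = 38*282 = 10716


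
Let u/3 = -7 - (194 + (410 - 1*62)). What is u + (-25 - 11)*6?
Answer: -1863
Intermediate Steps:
u = -1647 (u = 3*(-7 - (194 + (410 - 1*62))) = 3*(-7 - (194 + (410 - 62))) = 3*(-7 - (194 + 348)) = 3*(-7 - 1*542) = 3*(-7 - 542) = 3*(-549) = -1647)
u + (-25 - 11)*6 = -1647 + (-25 - 11)*6 = -1647 - 36*6 = -1647 - 216 = -1863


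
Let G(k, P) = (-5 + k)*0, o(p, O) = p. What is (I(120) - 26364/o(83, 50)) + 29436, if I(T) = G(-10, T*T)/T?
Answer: 2416824/83 ≈ 29118.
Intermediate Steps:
G(k, P) = 0
I(T) = 0 (I(T) = 0/T = 0)
(I(120) - 26364/o(83, 50)) + 29436 = (0 - 26364/83) + 29436 = -26364/83 + 29436 = 2416824/83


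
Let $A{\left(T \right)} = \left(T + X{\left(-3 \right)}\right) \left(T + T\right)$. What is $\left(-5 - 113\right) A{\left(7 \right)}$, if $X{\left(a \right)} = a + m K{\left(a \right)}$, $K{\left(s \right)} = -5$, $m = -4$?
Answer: $-39648$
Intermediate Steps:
$X{\left(a \right)} = 20 + a$ ($X{\left(a \right)} = a - -20 = a + 20 = 20 + a$)
$A{\left(T \right)} = 2 T \left(17 + T\right)$ ($A{\left(T \right)} = \left(T + \left(20 - 3\right)\right) \left(T + T\right) = \left(T + 17\right) 2 T = \left(17 + T\right) 2 T = 2 T \left(17 + T\right)$)
$\left(-5 - 113\right) A{\left(7 \right)} = \left(-5 - 113\right) 2 \cdot 7 \left(17 + 7\right) = - 118 \cdot 2 \cdot 7 \cdot 24 = \left(-118\right) 336 = -39648$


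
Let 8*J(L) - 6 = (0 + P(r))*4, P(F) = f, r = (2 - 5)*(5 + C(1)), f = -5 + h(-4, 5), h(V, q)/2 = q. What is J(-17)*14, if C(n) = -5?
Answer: 91/2 ≈ 45.500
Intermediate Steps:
h(V, q) = 2*q
f = 5 (f = -5 + 2*5 = -5 + 10 = 5)
r = 0 (r = (2 - 5)*(5 - 5) = -3*0 = 0)
P(F) = 5
J(L) = 13/4 (J(L) = ¾ + ((0 + 5)*4)/8 = ¾ + (5*4)/8 = ¾ + (⅛)*20 = ¾ + 5/2 = 13/4)
J(-17)*14 = (13/4)*14 = 91/2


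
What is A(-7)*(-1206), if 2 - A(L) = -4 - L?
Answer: 1206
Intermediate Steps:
A(L) = 6 + L (A(L) = 2 - (-4 - L) = 2 + (4 + L) = 6 + L)
A(-7)*(-1206) = (6 - 7)*(-1206) = -1*(-1206) = 1206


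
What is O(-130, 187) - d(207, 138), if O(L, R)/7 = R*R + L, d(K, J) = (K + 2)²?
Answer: 200192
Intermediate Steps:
d(K, J) = (2 + K)²
O(L, R) = 7*L + 7*R² (O(L, R) = 7*(R*R + L) = 7*(R² + L) = 7*(L + R²) = 7*L + 7*R²)
O(-130, 187) - d(207, 138) = (7*(-130) + 7*187²) - (2 + 207)² = (-910 + 7*34969) - 1*209² = (-910 + 244783) - 1*43681 = 243873 - 43681 = 200192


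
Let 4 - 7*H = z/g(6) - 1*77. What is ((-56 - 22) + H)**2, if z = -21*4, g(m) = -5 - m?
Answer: 27029601/5929 ≈ 4558.9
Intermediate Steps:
z = -84
H = 807/77 (H = 4/7 - (-84/(-5 - 1*6) - 1*77)/7 = 4/7 - (-84/(-5 - 6) - 77)/7 = 4/7 - (-84/(-11) - 77)/7 = 4/7 - (-84*(-1/11) - 77)/7 = 4/7 - (84/11 - 77)/7 = 4/7 - 1/7*(-763/11) = 4/7 + 109/11 = 807/77 ≈ 10.481)
((-56 - 22) + H)**2 = ((-56 - 22) + 807/77)**2 = (-78 + 807/77)**2 = (-5199/77)**2 = 27029601/5929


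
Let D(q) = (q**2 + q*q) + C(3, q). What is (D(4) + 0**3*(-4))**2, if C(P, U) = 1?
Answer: 1089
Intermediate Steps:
D(q) = 1 + 2*q**2 (D(q) = (q**2 + q*q) + 1 = (q**2 + q**2) + 1 = 2*q**2 + 1 = 1 + 2*q**2)
(D(4) + 0**3*(-4))**2 = ((1 + 2*4**2) + 0**3*(-4))**2 = ((1 + 2*16) + 0*(-4))**2 = ((1 + 32) + 0)**2 = (33 + 0)**2 = 33**2 = 1089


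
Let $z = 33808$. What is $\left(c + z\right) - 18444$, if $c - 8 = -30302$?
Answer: $-14930$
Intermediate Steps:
$c = -30294$ ($c = 8 - 30302 = -30294$)
$\left(c + z\right) - 18444 = \left(-30294 + 33808\right) - 18444 = 3514 - 18444 = -14930$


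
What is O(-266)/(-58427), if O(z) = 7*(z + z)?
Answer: 3724/58427 ≈ 0.063738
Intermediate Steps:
O(z) = 14*z (O(z) = 7*(2*z) = 14*z)
O(-266)/(-58427) = (14*(-266))/(-58427) = -3724*(-1/58427) = 3724/58427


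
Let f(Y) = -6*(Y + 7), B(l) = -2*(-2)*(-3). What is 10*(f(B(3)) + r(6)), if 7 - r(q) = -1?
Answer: 380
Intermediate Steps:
B(l) = -12 (B(l) = 4*(-3) = -12)
r(q) = 8 (r(q) = 7 - 1*(-1) = 7 + 1 = 8)
f(Y) = -42 - 6*Y (f(Y) = -6*(7 + Y) = -42 - 6*Y)
10*(f(B(3)) + r(6)) = 10*((-42 - 6*(-12)) + 8) = 10*((-42 + 72) + 8) = 10*(30 + 8) = 10*38 = 380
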